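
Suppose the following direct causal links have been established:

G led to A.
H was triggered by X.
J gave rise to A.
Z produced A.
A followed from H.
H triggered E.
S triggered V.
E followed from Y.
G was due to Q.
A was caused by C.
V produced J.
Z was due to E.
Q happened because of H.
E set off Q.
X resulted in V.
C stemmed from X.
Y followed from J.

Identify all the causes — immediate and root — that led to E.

Immediate causes of E: H, Y.
Further upstream: X, V, J, S.

H, J, S, V, X, Y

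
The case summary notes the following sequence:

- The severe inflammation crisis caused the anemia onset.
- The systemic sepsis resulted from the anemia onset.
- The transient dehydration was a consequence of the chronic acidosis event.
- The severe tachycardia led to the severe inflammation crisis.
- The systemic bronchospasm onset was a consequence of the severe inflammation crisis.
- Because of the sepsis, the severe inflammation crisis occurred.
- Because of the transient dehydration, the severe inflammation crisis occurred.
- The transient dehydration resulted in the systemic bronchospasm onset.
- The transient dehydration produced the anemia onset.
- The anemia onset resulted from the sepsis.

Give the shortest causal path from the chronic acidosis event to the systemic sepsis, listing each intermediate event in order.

the chronic acidosis event → the transient dehydration
the transient dehydration → the anemia onset
the anemia onset → the systemic sepsis
Length: 3 steps.

the chronic acidosis event → the transient dehydration → the anemia onset → the systemic sepsis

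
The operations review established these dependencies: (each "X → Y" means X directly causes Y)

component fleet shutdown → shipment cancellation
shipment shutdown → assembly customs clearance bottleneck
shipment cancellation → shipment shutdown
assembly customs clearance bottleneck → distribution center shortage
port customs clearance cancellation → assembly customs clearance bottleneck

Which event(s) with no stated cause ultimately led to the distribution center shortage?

Tracing upstream from the distribution center shortage: the distribution center shortage ← the assembly customs clearance bottleneck ← the port customs clearance cancellation.
A separate upstream branch: the distribution center shortage ← the assembly customs clearance bottleneck ← the shipment shutdown ← the shipment cancellation ← the component fleet shutdown.
Each of those chain origins has no stated cause.

the component fleet shutdown, the port customs clearance cancellation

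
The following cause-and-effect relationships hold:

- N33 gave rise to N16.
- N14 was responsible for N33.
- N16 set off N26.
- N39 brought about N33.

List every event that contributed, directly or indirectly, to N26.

N14, N16, N33, N39

Immediate cause of N26: N16.
Further upstream: N39, N14, N33.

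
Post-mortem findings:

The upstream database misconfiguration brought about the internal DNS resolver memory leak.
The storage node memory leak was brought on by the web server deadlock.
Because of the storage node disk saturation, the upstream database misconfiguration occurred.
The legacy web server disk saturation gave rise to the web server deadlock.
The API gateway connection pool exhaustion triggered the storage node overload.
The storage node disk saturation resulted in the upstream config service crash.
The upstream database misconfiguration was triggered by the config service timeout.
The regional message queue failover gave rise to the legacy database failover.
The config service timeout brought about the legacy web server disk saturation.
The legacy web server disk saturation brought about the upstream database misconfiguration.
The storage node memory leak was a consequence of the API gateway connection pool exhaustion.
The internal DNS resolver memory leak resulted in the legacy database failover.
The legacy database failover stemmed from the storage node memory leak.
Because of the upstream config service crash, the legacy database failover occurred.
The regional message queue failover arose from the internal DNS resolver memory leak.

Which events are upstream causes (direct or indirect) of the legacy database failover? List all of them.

Immediate causes of the legacy database failover: the storage node memory leak, the internal DNS resolver memory leak, the upstream config service crash, the regional message queue failover.
Further upstream: the API gateway connection pool exhaustion, the storage node disk saturation, the config service timeout, the legacy web server disk saturation, the upstream database misconfiguration, the web server deadlock.

the API gateway connection pool exhaustion, the config service timeout, the internal DNS resolver memory leak, the legacy web server disk saturation, the regional message queue failover, the storage node disk saturation, the storage node memory leak, the upstream config service crash, the upstream database misconfiguration, the web server deadlock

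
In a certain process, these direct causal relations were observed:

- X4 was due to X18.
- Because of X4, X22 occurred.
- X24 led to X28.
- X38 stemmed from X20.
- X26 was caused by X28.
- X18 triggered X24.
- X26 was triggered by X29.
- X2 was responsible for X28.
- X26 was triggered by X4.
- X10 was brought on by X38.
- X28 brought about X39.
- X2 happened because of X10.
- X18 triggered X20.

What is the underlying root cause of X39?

X18

Tracing upstream from X39: X39 ← X28 ← X24 ← X18.
X18 has no stated cause, so it is the root.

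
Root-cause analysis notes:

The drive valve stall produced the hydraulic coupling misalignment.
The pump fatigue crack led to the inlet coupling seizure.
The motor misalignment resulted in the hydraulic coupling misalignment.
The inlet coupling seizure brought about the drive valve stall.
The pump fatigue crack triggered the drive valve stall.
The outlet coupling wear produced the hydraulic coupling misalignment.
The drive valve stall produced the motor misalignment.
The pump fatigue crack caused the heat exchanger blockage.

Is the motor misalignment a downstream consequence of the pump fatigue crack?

There is a causal chain: the pump fatigue crack → the drive valve stall → the motor misalignment.

Yes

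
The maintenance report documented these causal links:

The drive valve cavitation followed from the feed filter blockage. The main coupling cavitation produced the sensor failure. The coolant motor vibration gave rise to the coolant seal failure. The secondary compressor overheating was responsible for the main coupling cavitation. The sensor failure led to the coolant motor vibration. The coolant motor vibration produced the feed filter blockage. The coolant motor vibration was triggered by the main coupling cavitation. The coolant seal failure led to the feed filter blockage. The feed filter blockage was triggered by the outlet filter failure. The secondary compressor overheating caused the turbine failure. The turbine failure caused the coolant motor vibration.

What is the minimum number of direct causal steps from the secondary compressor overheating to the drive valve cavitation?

Shortest chain: the secondary compressor overheating → the main coupling cavitation → the coolant motor vibration → the feed filter blockage → the drive valve cavitation.

4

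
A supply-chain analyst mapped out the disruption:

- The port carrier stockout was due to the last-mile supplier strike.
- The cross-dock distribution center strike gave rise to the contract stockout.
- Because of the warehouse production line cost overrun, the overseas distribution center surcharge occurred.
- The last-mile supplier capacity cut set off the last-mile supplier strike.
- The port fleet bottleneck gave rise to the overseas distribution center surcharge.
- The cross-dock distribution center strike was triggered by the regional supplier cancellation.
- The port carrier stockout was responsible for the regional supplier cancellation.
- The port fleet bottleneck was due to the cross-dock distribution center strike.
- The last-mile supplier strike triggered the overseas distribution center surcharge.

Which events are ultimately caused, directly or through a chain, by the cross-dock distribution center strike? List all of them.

the contract stockout, the overseas distribution center surcharge, the port fleet bottleneck

Direct effects: the contract stockout, the port fleet bottleneck.
2 steps out: the overseas distribution center surcharge.
Not reachable from it: the warehouse production line cost overrun, the last-mile supplier capacity cut, the last-mile supplier strike, the port carrier stockout, the regional supplier cancellation.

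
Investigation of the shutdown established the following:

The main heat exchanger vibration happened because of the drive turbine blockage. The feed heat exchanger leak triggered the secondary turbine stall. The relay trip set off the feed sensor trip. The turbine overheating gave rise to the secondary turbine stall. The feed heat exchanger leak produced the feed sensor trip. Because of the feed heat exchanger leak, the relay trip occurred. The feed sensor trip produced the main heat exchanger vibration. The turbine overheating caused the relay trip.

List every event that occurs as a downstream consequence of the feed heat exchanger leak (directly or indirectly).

the feed sensor trip, the main heat exchanger vibration, the relay trip, the secondary turbine stall

Direct effects: the relay trip, the secondary turbine stall, the feed sensor trip.
2 steps out: the main heat exchanger vibration.
Not reachable from it: the turbine overheating, the drive turbine blockage.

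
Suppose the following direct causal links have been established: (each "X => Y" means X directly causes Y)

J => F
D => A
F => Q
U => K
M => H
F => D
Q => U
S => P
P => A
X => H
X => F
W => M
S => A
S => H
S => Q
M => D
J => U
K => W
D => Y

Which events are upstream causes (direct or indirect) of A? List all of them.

Immediate causes of A: S, P, D.
Further upstream: J, X, F, Q, U, K, W, M.

D, F, J, K, M, P, Q, S, U, W, X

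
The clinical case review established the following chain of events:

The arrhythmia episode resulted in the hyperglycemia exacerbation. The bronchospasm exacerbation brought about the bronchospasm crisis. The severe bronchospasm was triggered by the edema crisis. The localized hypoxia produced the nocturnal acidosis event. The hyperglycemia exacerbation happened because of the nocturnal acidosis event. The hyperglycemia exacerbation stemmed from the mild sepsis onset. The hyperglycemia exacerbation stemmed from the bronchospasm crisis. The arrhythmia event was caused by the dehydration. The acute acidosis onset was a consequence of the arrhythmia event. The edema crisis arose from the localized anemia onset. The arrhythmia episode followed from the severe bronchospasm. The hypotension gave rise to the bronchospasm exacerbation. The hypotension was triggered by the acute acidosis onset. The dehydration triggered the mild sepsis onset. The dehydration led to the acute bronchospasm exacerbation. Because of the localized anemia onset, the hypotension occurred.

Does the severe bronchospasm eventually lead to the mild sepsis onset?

No

The severe bronchospasm leads to the arrhythmia episode, the hyperglycemia exacerbation; the mild sepsis onset is not among them.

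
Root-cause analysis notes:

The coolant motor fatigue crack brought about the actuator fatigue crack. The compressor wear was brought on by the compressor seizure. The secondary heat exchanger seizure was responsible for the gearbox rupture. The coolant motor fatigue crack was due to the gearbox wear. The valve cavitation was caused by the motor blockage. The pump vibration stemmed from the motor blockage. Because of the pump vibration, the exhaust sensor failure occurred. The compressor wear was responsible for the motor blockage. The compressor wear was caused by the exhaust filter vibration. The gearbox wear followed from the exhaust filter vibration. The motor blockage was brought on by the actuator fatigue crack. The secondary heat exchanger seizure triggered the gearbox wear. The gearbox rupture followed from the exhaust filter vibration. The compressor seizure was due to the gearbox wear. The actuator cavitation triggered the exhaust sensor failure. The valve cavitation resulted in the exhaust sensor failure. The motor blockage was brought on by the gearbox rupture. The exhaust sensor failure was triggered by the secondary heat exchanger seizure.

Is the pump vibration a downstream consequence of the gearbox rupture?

Yes

There is a causal chain: the gearbox rupture → the motor blockage → the pump vibration.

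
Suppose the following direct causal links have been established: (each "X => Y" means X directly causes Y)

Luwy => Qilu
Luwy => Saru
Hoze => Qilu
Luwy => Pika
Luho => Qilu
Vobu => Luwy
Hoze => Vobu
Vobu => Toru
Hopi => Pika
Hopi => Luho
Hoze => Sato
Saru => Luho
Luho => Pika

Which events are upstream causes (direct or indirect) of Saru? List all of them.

Hoze, Luwy, Vobu

Immediate cause of Saru: Luwy.
Further upstream: Hoze, Vobu.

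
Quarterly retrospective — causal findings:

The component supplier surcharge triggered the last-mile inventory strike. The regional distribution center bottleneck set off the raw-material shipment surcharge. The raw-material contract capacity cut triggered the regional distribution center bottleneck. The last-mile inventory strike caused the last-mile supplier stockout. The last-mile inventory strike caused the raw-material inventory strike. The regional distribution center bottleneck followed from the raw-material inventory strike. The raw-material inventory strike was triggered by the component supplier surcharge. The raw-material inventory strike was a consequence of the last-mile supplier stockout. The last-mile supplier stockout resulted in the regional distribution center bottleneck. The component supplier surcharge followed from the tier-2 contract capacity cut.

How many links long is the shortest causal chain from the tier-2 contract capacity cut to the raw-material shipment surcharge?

4

Shortest chain: the tier-2 contract capacity cut → the component supplier surcharge → the raw-material inventory strike → the regional distribution center bottleneck → the raw-material shipment surcharge.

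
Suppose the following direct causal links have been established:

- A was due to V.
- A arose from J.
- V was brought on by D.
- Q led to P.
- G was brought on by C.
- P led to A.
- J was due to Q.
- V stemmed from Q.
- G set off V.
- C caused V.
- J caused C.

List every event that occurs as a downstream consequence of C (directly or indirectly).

A, G, V

Direct effects: G, V.
2 steps out: A.
Not reachable from it: Q, P, J, D.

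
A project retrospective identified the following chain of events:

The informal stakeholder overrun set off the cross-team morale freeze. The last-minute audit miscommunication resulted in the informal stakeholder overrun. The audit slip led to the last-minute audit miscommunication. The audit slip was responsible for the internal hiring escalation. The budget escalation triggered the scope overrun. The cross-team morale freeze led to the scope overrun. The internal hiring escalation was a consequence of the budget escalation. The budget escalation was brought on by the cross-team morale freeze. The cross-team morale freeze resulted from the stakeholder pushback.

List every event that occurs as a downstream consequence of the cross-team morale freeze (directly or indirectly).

Direct effects: the budget escalation, the scope overrun.
2 steps out: the internal hiring escalation.
Not reachable from it: the audit slip, the last-minute audit miscommunication, the informal stakeholder overrun, the stakeholder pushback.

the budget escalation, the internal hiring escalation, the scope overrun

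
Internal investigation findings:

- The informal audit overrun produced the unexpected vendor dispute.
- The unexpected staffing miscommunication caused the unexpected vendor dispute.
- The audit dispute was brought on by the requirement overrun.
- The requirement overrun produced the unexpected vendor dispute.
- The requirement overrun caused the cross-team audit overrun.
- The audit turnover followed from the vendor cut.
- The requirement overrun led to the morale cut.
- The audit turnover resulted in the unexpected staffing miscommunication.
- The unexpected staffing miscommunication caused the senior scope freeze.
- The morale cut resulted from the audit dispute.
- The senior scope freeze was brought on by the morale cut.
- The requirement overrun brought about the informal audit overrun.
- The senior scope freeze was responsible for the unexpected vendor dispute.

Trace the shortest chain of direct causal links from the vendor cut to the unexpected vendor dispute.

the vendor cut → the audit turnover → the unexpected staffing miscommunication → the unexpected vendor dispute

the vendor cut → the audit turnover
the audit turnover → the unexpected staffing miscommunication
the unexpected staffing miscommunication → the unexpected vendor dispute
Length: 3 steps.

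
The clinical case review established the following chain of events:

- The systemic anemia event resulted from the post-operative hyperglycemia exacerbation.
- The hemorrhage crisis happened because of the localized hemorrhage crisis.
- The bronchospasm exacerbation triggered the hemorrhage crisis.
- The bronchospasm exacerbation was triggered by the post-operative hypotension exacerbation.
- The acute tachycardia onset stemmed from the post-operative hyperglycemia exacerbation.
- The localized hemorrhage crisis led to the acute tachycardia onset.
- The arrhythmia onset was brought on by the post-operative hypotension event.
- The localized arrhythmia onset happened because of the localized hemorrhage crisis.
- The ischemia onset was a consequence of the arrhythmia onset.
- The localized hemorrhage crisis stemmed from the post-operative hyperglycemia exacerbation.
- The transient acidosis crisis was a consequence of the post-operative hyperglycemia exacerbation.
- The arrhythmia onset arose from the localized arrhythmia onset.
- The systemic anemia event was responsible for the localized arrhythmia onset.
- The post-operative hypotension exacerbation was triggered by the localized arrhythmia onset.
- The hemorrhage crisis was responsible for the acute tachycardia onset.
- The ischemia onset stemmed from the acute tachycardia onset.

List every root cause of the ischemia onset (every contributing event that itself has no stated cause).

the post-operative hyperglycemia exacerbation, the post-operative hypotension event

Tracing upstream from the ischemia onset: the ischemia onset ← the acute tachycardia onset ← the post-operative hyperglycemia exacerbation.
A separate upstream branch: the ischemia onset ← the arrhythmia onset ← the post-operative hypotension event.
Each of those chain origins has no stated cause.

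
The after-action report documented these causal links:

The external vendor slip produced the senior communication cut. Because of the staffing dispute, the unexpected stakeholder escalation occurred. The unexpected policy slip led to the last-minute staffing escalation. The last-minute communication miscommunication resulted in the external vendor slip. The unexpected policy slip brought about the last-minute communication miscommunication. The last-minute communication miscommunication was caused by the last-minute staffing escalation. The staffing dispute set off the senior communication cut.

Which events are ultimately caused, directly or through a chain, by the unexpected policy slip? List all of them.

Direct effects: the last-minute staffing escalation, the last-minute communication miscommunication.
2 steps out: the external vendor slip.
3 steps out: the senior communication cut.
Not reachable from it: the staffing dispute, the unexpected stakeholder escalation.

the external vendor slip, the last-minute communication miscommunication, the last-minute staffing escalation, the senior communication cut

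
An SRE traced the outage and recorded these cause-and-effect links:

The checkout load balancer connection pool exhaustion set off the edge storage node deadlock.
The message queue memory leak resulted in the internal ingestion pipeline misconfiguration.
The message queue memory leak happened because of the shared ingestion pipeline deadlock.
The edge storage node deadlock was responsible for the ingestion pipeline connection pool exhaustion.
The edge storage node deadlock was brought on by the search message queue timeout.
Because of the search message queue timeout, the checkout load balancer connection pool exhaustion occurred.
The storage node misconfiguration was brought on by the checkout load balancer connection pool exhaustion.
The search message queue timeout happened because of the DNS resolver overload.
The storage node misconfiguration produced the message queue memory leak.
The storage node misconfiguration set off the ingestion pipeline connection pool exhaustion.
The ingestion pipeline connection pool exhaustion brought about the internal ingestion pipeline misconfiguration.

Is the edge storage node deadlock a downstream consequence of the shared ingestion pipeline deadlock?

No

The shared ingestion pipeline deadlock leads to the message queue memory leak, the internal ingestion pipeline misconfiguration; the edge storage node deadlock is not among them.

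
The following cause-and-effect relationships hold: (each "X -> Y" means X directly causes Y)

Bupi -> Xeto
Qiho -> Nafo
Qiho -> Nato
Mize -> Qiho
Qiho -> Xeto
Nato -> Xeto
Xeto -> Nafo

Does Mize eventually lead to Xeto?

Yes

There is a causal chain: Mize → Qiho → Xeto.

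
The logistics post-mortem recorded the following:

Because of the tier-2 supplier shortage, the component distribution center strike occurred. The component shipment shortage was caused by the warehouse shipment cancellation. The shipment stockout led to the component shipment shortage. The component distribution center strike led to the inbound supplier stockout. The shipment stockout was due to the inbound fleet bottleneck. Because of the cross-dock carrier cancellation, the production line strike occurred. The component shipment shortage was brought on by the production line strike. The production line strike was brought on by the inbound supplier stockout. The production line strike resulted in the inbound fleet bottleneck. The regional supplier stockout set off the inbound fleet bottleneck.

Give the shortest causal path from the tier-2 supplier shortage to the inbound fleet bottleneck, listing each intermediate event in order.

the tier-2 supplier shortage → the component distribution center strike
the component distribution center strike → the inbound supplier stockout
the inbound supplier stockout → the production line strike
the production line strike → the inbound fleet bottleneck
Length: 4 steps.

the tier-2 supplier shortage → the component distribution center strike → the inbound supplier stockout → the production line strike → the inbound fleet bottleneck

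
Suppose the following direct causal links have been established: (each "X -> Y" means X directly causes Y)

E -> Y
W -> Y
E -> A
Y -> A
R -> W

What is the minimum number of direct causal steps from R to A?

Shortest chain: R → W → Y → A.

3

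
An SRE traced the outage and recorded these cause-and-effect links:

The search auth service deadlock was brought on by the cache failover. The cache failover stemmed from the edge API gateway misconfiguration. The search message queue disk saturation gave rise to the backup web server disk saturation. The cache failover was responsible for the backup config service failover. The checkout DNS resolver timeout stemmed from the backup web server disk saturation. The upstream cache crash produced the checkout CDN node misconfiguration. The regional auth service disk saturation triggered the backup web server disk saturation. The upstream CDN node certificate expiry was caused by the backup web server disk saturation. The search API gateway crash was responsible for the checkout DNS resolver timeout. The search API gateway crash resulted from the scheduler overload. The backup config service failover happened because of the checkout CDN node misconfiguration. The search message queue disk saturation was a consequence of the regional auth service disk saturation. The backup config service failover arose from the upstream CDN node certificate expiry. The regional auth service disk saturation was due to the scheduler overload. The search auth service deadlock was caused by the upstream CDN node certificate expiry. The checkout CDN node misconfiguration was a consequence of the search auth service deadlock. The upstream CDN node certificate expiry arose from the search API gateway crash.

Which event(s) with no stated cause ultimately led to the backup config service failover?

Tracing upstream from the backup config service failover: the backup config service failover ← the upstream CDN node certificate expiry ← the search API gateway crash ← the scheduler overload.
A separate upstream branch: the backup config service failover ← the checkout CDN node misconfiguration ← the upstream cache crash.
A separate upstream branch: the backup config service failover ← the cache failover ← the edge API gateway misconfiguration.
Each of those chain origins has no stated cause.

the edge API gateway misconfiguration, the scheduler overload, the upstream cache crash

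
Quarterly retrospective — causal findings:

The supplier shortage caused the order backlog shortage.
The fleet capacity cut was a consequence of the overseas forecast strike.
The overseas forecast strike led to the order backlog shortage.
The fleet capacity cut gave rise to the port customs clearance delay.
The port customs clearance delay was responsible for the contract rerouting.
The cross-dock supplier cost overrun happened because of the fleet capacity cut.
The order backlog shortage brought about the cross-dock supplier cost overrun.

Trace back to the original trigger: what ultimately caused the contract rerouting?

the overseas forecast strike

Tracing upstream from the contract rerouting: the contract rerouting ← the port customs clearance delay ← the fleet capacity cut ← the overseas forecast strike.
The overseas forecast strike has no stated cause, so it is the root.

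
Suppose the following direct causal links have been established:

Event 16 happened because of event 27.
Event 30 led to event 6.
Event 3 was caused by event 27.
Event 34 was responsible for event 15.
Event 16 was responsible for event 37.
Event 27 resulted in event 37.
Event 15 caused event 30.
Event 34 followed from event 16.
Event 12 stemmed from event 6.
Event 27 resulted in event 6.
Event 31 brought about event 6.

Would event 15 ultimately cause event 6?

Yes

There is a causal chain: event 15 → event 30 → event 6.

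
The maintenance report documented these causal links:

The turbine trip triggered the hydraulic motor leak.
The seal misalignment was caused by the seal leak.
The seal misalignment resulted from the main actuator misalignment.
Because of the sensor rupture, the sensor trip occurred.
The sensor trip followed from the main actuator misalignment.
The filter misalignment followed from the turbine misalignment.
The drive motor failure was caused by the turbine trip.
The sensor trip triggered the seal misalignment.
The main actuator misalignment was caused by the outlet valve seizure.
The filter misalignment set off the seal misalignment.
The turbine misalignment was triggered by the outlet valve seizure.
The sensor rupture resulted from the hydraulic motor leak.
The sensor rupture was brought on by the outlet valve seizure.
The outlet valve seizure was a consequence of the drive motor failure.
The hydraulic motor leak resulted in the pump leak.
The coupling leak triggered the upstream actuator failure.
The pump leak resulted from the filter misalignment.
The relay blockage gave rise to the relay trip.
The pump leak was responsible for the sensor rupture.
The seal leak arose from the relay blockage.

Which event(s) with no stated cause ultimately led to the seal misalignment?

Tracing upstream from the seal misalignment: the seal misalignment ← the seal leak ← the relay blockage.
A separate upstream branch: the seal misalignment ← the main actuator misalignment ← the outlet valve seizure ← the drive motor failure ← the turbine trip.
Each of those chain origins has no stated cause.

the relay blockage, the turbine trip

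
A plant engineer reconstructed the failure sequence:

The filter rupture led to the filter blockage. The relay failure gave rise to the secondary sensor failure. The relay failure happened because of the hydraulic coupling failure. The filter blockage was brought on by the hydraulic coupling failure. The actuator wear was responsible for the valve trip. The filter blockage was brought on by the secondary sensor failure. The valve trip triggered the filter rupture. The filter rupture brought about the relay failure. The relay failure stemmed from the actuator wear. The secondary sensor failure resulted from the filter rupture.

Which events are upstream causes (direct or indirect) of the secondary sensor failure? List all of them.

the actuator wear, the filter rupture, the hydraulic coupling failure, the relay failure, the valve trip

Immediate causes of the secondary sensor failure: the filter rupture, the relay failure.
Further upstream: the actuator wear, the valve trip, the hydraulic coupling failure.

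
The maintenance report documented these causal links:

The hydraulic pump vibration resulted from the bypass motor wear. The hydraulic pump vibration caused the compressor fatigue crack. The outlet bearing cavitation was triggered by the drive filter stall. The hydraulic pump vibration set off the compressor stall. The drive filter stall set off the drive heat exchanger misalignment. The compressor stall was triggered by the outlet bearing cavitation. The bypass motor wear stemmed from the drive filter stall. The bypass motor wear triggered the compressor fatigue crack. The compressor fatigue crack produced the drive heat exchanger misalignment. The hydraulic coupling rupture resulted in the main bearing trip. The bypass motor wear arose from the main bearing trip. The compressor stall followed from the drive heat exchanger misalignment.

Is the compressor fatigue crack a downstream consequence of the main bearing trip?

Yes

There is a causal chain: the main bearing trip → the bypass motor wear → the compressor fatigue crack.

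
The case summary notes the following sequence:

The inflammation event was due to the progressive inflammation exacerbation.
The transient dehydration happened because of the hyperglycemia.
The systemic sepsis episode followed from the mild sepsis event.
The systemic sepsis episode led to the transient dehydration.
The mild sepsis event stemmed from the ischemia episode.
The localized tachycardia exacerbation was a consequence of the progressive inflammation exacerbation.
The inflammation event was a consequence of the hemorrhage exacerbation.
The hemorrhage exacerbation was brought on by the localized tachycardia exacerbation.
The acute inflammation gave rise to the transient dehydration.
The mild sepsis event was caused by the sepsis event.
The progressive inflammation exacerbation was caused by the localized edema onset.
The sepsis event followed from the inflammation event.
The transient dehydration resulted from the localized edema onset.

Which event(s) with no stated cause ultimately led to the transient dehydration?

the acute inflammation, the hyperglycemia, the ischemia episode, the localized edema onset

Tracing upstream from the transient dehydration: the transient dehydration ← the localized edema onset.
A separate upstream branch: the transient dehydration ← the hyperglycemia.
A separate upstream branch: the transient dehydration ← the acute inflammation.
A separate upstream branch: the transient dehydration ← the systemic sepsis episode ← the mild sepsis event ← the ischemia episode.
Each of those chain origins has no stated cause.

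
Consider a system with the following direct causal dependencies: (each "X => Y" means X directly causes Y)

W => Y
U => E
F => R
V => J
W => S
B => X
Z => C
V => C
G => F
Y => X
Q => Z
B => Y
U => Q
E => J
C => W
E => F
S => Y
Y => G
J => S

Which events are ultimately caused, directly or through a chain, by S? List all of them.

F, G, R, X, Y

Direct effects: Y.
2 steps out: G, X.
3 steps out: F.
4 steps out: R.
Not reachable from it: V, U, E, J, B, Q, Z, C, W.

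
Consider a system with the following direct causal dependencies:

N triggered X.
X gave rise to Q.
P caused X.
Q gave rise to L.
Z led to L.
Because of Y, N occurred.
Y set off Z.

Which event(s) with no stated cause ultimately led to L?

Tracing upstream from L: L ← Z ← Y.
A separate upstream branch: L ← Q ← X ← P.
Each of those chain origins has no stated cause.

P, Y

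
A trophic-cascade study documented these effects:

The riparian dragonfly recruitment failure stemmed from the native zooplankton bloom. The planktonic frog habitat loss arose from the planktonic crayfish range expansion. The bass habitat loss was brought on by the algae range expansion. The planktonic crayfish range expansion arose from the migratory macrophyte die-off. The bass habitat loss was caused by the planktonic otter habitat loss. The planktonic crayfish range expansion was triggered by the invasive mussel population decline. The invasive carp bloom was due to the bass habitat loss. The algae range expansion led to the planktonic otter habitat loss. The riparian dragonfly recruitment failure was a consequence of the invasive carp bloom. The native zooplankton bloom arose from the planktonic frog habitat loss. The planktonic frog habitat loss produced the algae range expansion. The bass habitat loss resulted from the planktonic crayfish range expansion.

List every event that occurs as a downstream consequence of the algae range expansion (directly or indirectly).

Direct effects: the planktonic otter habitat loss, the bass habitat loss.
2 steps out: the invasive carp bloom.
3 steps out: the riparian dragonfly recruitment failure.
Not reachable from it: the invasive mussel population decline, the migratory macrophyte die-off, the planktonic crayfish range expansion, the planktonic frog habitat loss, the native zooplankton bloom.

the bass habitat loss, the invasive carp bloom, the planktonic otter habitat loss, the riparian dragonfly recruitment failure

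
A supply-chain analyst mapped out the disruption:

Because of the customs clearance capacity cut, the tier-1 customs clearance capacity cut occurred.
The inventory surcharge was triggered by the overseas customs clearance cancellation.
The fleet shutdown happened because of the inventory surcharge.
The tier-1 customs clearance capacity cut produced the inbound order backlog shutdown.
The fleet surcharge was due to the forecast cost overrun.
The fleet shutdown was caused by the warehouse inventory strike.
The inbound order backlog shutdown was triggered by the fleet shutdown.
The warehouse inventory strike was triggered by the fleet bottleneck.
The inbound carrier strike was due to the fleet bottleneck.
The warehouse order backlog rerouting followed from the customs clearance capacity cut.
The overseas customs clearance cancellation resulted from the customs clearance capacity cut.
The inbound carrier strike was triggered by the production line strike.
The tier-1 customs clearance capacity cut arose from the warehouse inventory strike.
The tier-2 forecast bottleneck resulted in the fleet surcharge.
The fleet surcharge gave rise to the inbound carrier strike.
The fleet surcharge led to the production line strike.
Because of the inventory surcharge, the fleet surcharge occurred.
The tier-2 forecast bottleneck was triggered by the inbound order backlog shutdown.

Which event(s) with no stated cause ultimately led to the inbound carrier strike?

the customs clearance capacity cut, the fleet bottleneck, the forecast cost overrun

Tracing upstream from the inbound carrier strike: the inbound carrier strike ← the fleet surcharge ← the inventory surcharge ← the overseas customs clearance cancellation ← the customs clearance capacity cut.
A separate upstream branch: the inbound carrier strike ← the fleet bottleneck.
A separate upstream branch: the inbound carrier strike ← the fleet surcharge ← the forecast cost overrun.
Each of those chain origins has no stated cause.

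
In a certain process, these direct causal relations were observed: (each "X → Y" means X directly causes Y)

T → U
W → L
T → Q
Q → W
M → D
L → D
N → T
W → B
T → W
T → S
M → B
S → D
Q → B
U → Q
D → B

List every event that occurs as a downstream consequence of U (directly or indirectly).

Direct effects: Q.
2 steps out: W, B.
3 steps out: L.
4 steps out: D.
Not reachable from it: N, T, S, M.

B, D, L, Q, W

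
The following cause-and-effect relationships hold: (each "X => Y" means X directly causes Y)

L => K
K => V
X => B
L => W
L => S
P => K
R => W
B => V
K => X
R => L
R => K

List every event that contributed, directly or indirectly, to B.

Immediate cause of B: X.
Further upstream: R, L, K, P.

K, L, P, R, X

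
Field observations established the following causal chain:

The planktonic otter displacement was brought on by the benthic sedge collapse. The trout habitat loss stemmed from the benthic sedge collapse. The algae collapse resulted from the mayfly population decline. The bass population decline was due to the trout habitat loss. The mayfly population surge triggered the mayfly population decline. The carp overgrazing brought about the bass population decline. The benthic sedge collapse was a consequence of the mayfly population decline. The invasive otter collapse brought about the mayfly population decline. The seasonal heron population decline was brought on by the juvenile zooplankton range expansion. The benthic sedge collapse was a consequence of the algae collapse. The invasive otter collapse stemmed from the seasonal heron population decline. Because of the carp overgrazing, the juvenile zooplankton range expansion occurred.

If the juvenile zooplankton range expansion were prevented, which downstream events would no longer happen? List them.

Downstream of the juvenile zooplankton range expansion: the seasonal heron population decline, the invasive otter collapse, the mayfly population decline, the algae collapse, the benthic sedge collapse, the planktonic otter displacement, the trout habitat loss, the bass population decline.
Of those, still caused via another path: the mayfly population decline, the algae collapse, the benthic sedge collapse, the planktonic otter displacement, the trout habitat loss, the bass population decline.
The remainder have no surviving cause.

the invasive otter collapse, the seasonal heron population decline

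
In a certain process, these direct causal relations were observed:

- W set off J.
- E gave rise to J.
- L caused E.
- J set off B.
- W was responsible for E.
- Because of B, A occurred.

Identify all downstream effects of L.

Direct effects: E.
2 steps out: J.
3 steps out: B.
4 steps out: A.
Not reachable from it: W.

A, B, E, J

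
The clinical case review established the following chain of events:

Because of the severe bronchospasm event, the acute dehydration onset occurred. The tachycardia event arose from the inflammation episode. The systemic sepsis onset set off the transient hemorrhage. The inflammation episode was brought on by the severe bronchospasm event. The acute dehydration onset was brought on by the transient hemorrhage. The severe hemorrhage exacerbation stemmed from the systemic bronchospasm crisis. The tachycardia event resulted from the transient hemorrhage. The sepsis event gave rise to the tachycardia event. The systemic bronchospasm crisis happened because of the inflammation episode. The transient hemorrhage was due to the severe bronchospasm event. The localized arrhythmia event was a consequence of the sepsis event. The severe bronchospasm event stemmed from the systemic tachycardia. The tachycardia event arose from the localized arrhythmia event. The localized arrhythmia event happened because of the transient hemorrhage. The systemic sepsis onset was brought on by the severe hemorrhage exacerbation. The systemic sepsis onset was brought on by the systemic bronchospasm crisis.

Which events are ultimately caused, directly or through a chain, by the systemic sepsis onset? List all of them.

the acute dehydration onset, the localized arrhythmia event, the tachycardia event, the transient hemorrhage

Direct effects: the transient hemorrhage.
2 steps out: the localized arrhythmia event, the tachycardia event, the acute dehydration onset.
Not reachable from it: the systemic tachycardia, the sepsis event, the severe bronchospasm event, the inflammation episode, the systemic bronchospasm crisis, the severe hemorrhage exacerbation.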